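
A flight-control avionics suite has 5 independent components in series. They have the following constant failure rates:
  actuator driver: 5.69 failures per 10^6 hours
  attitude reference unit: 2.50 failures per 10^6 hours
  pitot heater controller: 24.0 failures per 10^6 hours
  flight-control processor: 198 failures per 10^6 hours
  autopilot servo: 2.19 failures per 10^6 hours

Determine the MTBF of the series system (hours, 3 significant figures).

Series of exponential components: λ_sys = Σ λ_i
λ_sys = 0.00000569 + 0.00000250 + 0.0000240 + 0.000198 + 0.00000219 = 2.3238e-04 /h
MTBF = 1 / λ_sys = 4300 h

4300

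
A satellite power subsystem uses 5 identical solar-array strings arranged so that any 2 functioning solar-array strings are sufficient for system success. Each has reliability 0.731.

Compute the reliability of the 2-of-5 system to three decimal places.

0.979

R = Σ_{i=2}^{5} C(5,i) p^i (1−p)^{5−i} with p = 0.731
C(5,2)·0.731^2·0.269^3 = 0.10401
C(5,3)·0.731^3·0.269^2 = 0.28266
C(5,4)·0.731^4·0.269^1 = 0.38405
C(5,5)·0.731^5·0.269^0 = 0.20873
Sum = 0.979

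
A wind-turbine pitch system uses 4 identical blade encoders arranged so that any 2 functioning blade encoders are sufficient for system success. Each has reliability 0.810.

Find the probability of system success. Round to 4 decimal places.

0.9765

R = Σ_{i=2}^{4} C(4,i) p^i (1−p)^{4−i} with p = 0.810
C(4,2)·0.810^2·0.190^2 = 0.142111
C(4,3)·0.810^3·0.190^1 = 0.403895
C(4,4)·0.810^4·0.190^0 = 0.430467
Sum = 0.9765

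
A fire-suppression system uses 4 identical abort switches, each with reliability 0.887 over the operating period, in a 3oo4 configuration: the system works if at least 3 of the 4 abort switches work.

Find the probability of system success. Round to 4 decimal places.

0.9344

R = Σ_{i=3}^{4} C(4,i) p^i (1−p)^{4−i} with p = 0.887
C(4,3)·0.887^3·0.113^1 = 0.315435
C(4,4)·0.887^4·0.113^0 = 0.619005
Sum = 0.9344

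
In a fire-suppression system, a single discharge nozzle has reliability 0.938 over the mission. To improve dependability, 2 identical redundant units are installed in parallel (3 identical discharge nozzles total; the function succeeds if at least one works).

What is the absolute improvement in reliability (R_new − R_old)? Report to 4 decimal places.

R_before = 0.938
R_after = 1 − (1 − 0.938)^3 = 0.9998
ΔR = 0.9998 − 0.938 = 0.0618

0.0618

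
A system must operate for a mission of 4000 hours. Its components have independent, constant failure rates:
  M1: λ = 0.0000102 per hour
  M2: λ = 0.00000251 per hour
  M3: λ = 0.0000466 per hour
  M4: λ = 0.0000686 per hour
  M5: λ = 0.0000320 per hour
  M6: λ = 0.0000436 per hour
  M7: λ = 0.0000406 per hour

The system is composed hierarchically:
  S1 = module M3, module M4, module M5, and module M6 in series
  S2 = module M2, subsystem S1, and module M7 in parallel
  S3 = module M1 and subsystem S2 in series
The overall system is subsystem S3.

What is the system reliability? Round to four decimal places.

R(M1) = exp(−0.0000102 × 4000) = 0.960021
R(M2) = exp(−0.00000251 × 4000) = 0.990010
R(M3) = exp(−0.0000466 × 4000) = 0.829942
R(M4) = exp(−0.0000686 × 4000) = 0.760028
R(M5) = exp(−0.0000320 × 4000) = 0.879853
R(M6) = exp(−0.0000436 × 4000) = 0.839961
R(M7) = exp(−0.0000406 × 4000) = 0.850101
Series (M3, M4, M5, and M6): 0.829942 × 0.760028 × 0.879853 × 0.839961 = 0.466172
Parallel (M2, [0.466172], and M7): 1 − (1 − 0.990010)(1 − 0.466172)(1 − 0.850101) = 0.999201
Series (M1 and [0.999201]): 0.960021 × 0.999201 = 0.9593

0.9593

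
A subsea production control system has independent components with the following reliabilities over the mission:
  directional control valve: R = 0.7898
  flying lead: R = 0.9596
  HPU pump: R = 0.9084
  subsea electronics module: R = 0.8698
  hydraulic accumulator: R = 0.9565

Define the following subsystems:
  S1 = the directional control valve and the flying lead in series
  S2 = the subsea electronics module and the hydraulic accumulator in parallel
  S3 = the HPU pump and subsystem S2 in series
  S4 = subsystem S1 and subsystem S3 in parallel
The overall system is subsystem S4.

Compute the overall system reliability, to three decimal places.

Series (directional control valve and flying lead): 0.78980 × 0.95960 = 0.75789
Parallel (subsea electronics module and hydraulic accumulator): 1 − (1 − 0.86980)(1 − 0.95650) = 0.99434
Series (HPU pump and [0.99434]): 0.90840 × 0.99434 = 0.90326
Parallel ([0.75789] and [0.90326]): 1 − (1 − 0.75789)(1 − 0.90326) = 0.977

0.977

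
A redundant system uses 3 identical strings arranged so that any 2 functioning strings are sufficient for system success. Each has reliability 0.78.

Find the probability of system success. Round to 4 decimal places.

0.8761

R = Σ_{i=2}^{3} C(3,i) p^i (1−p)^{3−i} with p = 0.78
C(3,2)·0.78^2·0.22^1 = 0.401544
C(3,3)·0.78^3·0.22^0 = 0.474552
Sum = 0.8761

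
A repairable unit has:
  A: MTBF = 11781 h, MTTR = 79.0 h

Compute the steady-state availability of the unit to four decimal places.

0.9933

A(A) = MTBF/(MTBF+MTTR) = 11781/(11781+79.0) = 0.9933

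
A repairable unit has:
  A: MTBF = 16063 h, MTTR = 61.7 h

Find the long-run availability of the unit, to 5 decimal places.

A(A) = MTBF/(MTBF+MTTR) = 16063/(16063+61.7) = 0.99617

0.99617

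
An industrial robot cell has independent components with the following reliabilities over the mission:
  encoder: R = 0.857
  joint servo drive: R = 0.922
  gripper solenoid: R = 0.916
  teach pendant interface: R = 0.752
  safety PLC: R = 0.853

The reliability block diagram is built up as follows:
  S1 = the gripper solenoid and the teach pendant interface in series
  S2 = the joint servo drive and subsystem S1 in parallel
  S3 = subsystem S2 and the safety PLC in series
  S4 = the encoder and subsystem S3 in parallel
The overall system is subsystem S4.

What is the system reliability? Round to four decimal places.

0.9760

Series (gripper solenoid and teach pendant interface): 0.916000 × 0.752000 = 0.688832
Parallel (joint servo drive and [0.688832]): 1 − (1 − 0.922000)(1 − 0.688832) = 0.975729
Series ([0.975729] and safety PLC): 0.975729 × 0.853000 = 0.832297
Parallel (encoder and [0.832297]): 1 − (1 − 0.857000)(1 − 0.832297) = 0.9760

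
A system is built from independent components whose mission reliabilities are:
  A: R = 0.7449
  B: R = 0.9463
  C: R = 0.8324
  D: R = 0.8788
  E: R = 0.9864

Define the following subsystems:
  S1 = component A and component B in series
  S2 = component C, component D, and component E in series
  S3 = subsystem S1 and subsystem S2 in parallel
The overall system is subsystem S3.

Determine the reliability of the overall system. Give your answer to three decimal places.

0.918

Series (A and B): 0.74490 × 0.94630 = 0.70490
Series (C, D, and E): 0.83240 × 0.87880 × 0.98640 = 0.72156
Parallel ([0.70490] and [0.72156]): 1 − (1 − 0.70490)(1 − 0.72156) = 0.918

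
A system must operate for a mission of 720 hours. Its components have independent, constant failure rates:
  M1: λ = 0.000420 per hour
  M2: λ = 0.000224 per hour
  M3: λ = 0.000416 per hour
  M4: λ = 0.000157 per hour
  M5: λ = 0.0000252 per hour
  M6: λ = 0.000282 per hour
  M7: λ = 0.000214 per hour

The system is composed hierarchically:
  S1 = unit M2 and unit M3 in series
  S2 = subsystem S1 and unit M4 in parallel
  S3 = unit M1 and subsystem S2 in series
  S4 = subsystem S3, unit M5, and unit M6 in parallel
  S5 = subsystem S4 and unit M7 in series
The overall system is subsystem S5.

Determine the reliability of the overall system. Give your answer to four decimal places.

R(M1) = exp(−0.000420 × 720) = 0.739042
R(M2) = exp(−0.000224 × 720) = 0.851054
R(M3) = exp(−0.000416 × 720) = 0.741174
R(M4) = exp(−0.000157 × 720) = 0.893115
R(M5) = exp(−0.0000252 × 720) = 0.982020
R(M6) = exp(−0.000282 × 720) = 0.816246
R(M7) = exp(−0.000214 × 720) = 0.857203
Series (M2 and M3): 0.851054 × 0.741174 = 0.630779
Parallel ([0.630779] and M4): 1 − (1 − 0.630779)(1 − 0.893115) = 0.960536
Series (M1 and [0.960536]): 0.739042 × 0.960536 = 0.709876
Parallel ([0.709876], M5, and M6): 1 − (1 − 0.709876)(1 − 0.982020)(1 − 0.816246) = 0.999041
Series ([0.999041] and M7): 0.999041 × 0.857203 = 0.8564

0.8564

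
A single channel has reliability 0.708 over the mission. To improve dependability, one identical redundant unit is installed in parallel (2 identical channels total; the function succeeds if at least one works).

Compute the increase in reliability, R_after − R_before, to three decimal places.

R_before = 0.708
R_after = 1 − (1 − 0.708)^2 = 0.915
ΔR = 0.915 − 0.708 = 0.207

0.207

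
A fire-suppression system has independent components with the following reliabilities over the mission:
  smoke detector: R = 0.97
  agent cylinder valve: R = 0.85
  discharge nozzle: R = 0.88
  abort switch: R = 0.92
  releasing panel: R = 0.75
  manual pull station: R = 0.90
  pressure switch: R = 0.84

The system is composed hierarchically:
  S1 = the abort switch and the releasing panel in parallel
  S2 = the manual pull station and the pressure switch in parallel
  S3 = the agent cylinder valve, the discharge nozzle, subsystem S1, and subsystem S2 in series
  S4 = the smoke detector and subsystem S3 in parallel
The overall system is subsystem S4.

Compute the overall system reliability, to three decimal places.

0.992

Parallel (abort switch and releasing panel): 1 − (1 − 0.92000)(1 − 0.75000) = 0.98000
Parallel (manual pull station and pressure switch): 1 − (1 − 0.90000)(1 − 0.84000) = 0.98400
Series (agent cylinder valve, discharge nozzle, [0.98000], and [0.98400]): 0.85000 × 0.88000 × 0.98000 × 0.98400 = 0.72131
Parallel (smoke detector and [0.72131]): 1 − (1 − 0.97000)(1 − 0.72131) = 0.992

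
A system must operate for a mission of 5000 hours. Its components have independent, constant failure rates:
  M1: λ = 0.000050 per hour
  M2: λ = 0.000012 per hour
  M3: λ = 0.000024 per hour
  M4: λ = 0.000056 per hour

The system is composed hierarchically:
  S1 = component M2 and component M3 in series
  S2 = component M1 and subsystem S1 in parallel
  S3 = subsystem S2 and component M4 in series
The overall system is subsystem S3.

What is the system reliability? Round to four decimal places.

0.7282

R(M1) = exp(−0.000050 × 5000) = 0.778801
R(M2) = exp(−0.000012 × 5000) = 0.941765
R(M3) = exp(−0.000024 × 5000) = 0.886920
R(M4) = exp(−0.000056 × 5000) = 0.755784
Series (M2 and M3): 0.941765 × 0.886920 = 0.835270
Parallel (M1 and [0.835270]): 1 − (1 − 0.778801)(1 − 0.835270) = 0.963562
Series ([0.963562] and M4): 0.963562 × 0.755784 = 0.7282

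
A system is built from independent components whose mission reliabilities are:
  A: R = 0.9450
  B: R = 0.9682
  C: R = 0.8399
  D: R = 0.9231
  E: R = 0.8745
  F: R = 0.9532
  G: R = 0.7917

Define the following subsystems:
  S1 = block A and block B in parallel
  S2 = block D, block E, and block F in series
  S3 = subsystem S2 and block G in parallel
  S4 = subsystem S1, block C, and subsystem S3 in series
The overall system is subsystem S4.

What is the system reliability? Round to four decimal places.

Parallel (A and B): 1 − (1 − 0.945000)(1 − 0.968200) = 0.998251
Series (D, E, and F): 0.923100 × 0.874500 × 0.953200 = 0.769472
Parallel ([0.769472] and G): 1 − (1 − 0.769472)(1 − 0.791700) = 0.951981
Series ([0.998251], C, and [0.951981]): 0.998251 × 0.839900 × 0.951981 = 0.7982

0.7982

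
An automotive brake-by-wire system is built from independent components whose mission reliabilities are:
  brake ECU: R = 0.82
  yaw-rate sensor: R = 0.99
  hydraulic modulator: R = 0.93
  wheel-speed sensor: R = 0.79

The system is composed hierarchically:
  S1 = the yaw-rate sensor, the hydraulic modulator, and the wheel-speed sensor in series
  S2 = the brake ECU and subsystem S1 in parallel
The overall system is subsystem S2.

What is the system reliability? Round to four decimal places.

0.9509

Series (yaw-rate sensor, hydraulic modulator, and wheel-speed sensor): 0.990000 × 0.930000 × 0.790000 = 0.727353
Parallel (brake ECU and [0.727353]): 1 − (1 − 0.820000)(1 − 0.727353) = 0.9509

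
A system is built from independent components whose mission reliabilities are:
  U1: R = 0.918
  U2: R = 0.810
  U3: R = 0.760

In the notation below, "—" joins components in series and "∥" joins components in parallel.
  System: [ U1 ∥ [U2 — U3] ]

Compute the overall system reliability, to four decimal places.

Series (U2 and U3): 0.810000 × 0.760000 = 0.615600
Parallel (U1 and [0.615600]): 1 − (1 − 0.918000)(1 − 0.615600) = 0.9685

0.9685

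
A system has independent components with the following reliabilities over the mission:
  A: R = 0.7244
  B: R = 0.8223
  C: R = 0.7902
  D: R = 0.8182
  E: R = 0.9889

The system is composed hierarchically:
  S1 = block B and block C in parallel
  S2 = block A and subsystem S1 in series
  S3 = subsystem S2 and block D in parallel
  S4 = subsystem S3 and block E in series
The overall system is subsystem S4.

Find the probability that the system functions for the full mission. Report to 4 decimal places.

Parallel (B and C): 1 − (1 − 0.822300)(1 − 0.790200) = 0.962719
Series (A and [0.962719]): 0.724400 × 0.962719 = 0.697394
Parallel ([0.697394] and D): 1 − (1 − 0.697394)(1 − 0.818200) = 0.944986
Series ([0.944986] and E): 0.944986 × 0.988900 = 0.9345

0.9345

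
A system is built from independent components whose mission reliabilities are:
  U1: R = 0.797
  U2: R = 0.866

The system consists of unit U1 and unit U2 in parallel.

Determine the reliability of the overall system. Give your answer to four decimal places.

Parallel (U1 and U2): 1 − (1 − 0.797000)(1 − 0.866000) = 0.9728

0.9728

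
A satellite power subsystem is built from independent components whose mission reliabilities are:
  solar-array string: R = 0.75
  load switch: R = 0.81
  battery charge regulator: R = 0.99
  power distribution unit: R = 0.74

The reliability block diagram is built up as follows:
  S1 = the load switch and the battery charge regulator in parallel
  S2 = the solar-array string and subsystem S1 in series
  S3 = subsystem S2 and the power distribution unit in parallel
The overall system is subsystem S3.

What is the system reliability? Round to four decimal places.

0.9346

Parallel (load switch and battery charge regulator): 1 − (1 − 0.810000)(1 − 0.990000) = 0.998100
Series (solar-array string and [0.998100]): 0.750000 × 0.998100 = 0.748575
Parallel ([0.748575] and power distribution unit): 1 − (1 − 0.748575)(1 − 0.740000) = 0.9346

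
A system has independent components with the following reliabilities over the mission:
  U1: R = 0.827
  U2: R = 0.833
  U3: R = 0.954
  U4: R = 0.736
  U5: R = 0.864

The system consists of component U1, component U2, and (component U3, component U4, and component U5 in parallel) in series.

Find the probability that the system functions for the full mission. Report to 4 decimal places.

Parallel (U3, U4, and U5): 1 − (1 − 0.954000)(1 − 0.736000)(1 − 0.864000) = 0.998348
Series (U1, U2, and [0.998348]): 0.827000 × 0.833000 × 0.998348 = 0.6878

0.6878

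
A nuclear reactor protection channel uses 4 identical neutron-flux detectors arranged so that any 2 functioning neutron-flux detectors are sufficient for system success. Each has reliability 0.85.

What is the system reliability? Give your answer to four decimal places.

0.9880

R = Σ_{i=2}^{4} C(4,i) p^i (1−p)^{4−i} with p = 0.85
C(4,2)·0.85^2·0.15^2 = 0.097538
C(4,3)·0.85^3·0.15^1 = 0.368475
C(4,4)·0.85^4·0.15^0 = 0.522006
Sum = 0.9880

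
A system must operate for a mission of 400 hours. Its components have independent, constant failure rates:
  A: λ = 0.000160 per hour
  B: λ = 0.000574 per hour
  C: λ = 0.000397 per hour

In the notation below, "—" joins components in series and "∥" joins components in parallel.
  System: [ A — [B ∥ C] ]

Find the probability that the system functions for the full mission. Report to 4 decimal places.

R(A) = exp(−0.000160 × 400) = 0.938005
R(B) = exp(−0.000574 × 400) = 0.794851
R(C) = exp(−0.000397 × 400) = 0.853167
Parallel (B and C): 1 − (1 − 0.794851)(1 − 0.853167) = 0.969877
Series (A and [0.969877]): 0.938005 × 0.969877 = 0.9097

0.9097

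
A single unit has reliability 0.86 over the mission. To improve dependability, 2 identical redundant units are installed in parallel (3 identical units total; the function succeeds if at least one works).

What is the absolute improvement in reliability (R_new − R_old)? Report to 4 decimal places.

0.1373

R_before = 0.86
R_after = 1 − (1 − 0.86)^3 = 0.9973
ΔR = 0.9973 − 0.86 = 0.1373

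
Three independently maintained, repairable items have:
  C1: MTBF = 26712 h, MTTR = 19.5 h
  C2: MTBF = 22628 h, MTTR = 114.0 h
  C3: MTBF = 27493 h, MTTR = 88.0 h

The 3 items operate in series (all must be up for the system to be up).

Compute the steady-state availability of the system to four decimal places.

A(C1) = MTBF/(MTBF+MTTR) = 26712/(26712+19.5) = 0.999271
A(C2) = MTBF/(MTBF+MTTR) = 22628/(22628+114.0) = 0.994987
A(C3) = MTBF/(MTBF+MTTR) = 27493/(27493+88.0) = 0.996809
Series availability: 0.999271 × 0.994987 × 0.996809 = 0.9911

0.9911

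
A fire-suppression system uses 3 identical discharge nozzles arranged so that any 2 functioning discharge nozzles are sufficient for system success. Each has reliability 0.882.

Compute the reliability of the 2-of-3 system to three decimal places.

0.962

R = Σ_{i=2}^{3} C(3,i) p^i (1−p)^{3−i} with p = 0.882
C(3,2)·0.882^2·0.118^1 = 0.27539
C(3,3)·0.882^3·0.118^0 = 0.68613
Sum = 0.962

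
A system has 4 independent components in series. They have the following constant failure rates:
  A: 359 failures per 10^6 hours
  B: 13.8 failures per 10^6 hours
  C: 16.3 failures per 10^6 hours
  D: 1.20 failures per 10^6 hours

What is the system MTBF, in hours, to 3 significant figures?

Series of exponential components: λ_sys = Σ λ_i
λ_sys = 0.000359 + 0.0000138 + 0.0000163 + 0.00000120 = 3.9030e-04 /h
MTBF = 1 / λ_sys = 2560 h

2560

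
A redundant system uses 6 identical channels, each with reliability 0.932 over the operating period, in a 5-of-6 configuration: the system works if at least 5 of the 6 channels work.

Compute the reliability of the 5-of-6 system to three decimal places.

R = Σ_{i=5}^{6} C(6,i) p^i (1−p)^{6−i} with p = 0.932
C(6,5)·0.932^5·0.068^1 = 0.28691
C(6,6)·0.932^6·0.068^0 = 0.65538
Sum = 0.942

0.942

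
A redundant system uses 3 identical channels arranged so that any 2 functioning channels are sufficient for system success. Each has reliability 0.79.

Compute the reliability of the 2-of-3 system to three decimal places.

0.886

R = Σ_{i=2}^{3} C(3,i) p^i (1−p)^{3−i} with p = 0.79
C(3,2)·0.79^2·0.21^1 = 0.39318
C(3,3)·0.79^3·0.21^0 = 0.49304
Sum = 0.886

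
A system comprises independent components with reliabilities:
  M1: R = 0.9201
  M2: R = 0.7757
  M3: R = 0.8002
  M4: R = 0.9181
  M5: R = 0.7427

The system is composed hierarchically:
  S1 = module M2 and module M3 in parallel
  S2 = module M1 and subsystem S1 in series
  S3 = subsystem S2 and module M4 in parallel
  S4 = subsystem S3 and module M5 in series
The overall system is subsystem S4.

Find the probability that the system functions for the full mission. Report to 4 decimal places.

0.7353

Parallel (M2 and M3): 1 − (1 − 0.775700)(1 − 0.800200) = 0.955185
Series (M1 and [0.955185]): 0.920100 × 0.955185 = 0.878866
Parallel ([0.878866] and M4): 1 − (1 − 0.878866)(1 − 0.918100) = 0.990079
Series ([0.990079] and M5): 0.990079 × 0.742700 = 0.7353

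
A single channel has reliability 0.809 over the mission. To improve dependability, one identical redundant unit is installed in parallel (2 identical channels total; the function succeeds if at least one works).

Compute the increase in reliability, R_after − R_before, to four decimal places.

0.1545

R_before = 0.809
R_after = 1 − (1 − 0.809)^2 = 0.9635
ΔR = 0.9635 − 0.809 = 0.1545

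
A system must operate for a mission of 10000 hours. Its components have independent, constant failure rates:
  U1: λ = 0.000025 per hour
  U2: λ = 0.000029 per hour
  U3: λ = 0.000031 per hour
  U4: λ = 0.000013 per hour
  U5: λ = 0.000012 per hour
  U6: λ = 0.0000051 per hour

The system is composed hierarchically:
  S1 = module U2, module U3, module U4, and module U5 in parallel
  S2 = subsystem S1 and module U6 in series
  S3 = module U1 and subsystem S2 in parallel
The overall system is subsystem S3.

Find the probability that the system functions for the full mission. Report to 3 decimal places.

R(U1) = exp(−0.000025 × 10000) = 0.77880
R(U2) = exp(−0.000029 × 10000) = 0.74826
R(U3) = exp(−0.000031 × 10000) = 0.73345
R(U4) = exp(−0.000013 × 10000) = 0.87810
R(U5) = exp(−0.000012 × 10000) = 0.88692
R(U6) = exp(−0.0000051 × 10000) = 0.95028
Parallel (U2, U3, U4, and U5): 1 − (1 − 0.74826)(1 − 0.73345)(1 − 0.87810)(1 − 0.88692) = 0.99908
Series ([0.99908] and U6): 0.99908 × 0.95028 = 0.94941
Parallel (U1 and [0.94941]): 1 − (1 − 0.77880)(1 − 0.94941) = 0.989

0.989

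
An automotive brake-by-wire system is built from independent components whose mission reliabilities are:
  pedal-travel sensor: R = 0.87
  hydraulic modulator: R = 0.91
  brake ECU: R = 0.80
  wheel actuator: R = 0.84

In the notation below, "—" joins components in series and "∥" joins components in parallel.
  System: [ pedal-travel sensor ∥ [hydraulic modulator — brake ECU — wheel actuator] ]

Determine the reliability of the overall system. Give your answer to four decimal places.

Series (hydraulic modulator, brake ECU, and wheel actuator): 0.910000 × 0.800000 × 0.840000 = 0.611520
Parallel (pedal-travel sensor and [0.611520]): 1 − (1 − 0.870000)(1 − 0.611520) = 0.9495

0.9495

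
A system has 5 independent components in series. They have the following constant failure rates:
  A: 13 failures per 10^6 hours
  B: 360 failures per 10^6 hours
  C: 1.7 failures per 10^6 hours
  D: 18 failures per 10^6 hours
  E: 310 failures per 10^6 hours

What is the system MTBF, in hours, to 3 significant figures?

Series of exponential components: λ_sys = Σ λ_i
λ_sys = 0.000013 + 0.00036 + 0.0000017 + 0.000018 + 0.00031 = 7.0270e-04 /h
MTBF = 1 / λ_sys = 1420 h

1420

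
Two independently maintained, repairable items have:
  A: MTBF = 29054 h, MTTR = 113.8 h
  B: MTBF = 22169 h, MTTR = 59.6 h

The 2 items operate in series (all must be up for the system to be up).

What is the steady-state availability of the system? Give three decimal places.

0.993

A(A) = MTBF/(MTBF+MTTR) = 29054/(29054+113.8) = 0.996098
A(B) = MTBF/(MTBF+MTTR) = 22169/(22169+59.6) = 0.997319
Series availability: 0.996098 × 0.997319 = 0.993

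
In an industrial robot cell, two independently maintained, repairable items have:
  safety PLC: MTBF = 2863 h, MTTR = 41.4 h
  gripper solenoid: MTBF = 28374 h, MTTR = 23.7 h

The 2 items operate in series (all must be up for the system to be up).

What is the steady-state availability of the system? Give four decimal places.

A(safety PLC) = MTBF/(MTBF+MTTR) = 2863/(2863+41.4) = 0.985746
A(gripper solenoid) = MTBF/(MTBF+MTTR) = 28374/(28374+23.7) = 0.999165
Series availability: 0.985746 × 0.999165 = 0.9849

0.9849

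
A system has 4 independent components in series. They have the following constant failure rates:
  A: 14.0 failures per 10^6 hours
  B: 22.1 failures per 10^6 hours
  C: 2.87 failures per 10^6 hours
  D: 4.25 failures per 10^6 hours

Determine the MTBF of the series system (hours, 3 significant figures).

Series of exponential components: λ_sys = Σ λ_i
λ_sys = 0.0000140 + 0.0000221 + 0.00000287 + 0.00000425 = 4.3220e-05 /h
MTBF = 1 / λ_sys = 23100 h

23100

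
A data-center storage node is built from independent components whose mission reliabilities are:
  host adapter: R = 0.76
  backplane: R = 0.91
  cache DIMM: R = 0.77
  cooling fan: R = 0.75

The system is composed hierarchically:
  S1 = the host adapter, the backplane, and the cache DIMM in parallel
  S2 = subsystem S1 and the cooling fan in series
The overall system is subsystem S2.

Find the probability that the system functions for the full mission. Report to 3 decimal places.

0.746

Parallel (host adapter, backplane, and cache DIMM): 1 − (1 − 0.76000)(1 − 0.91000)(1 − 0.77000) = 0.99503
Series ([0.99503] and cooling fan): 0.99503 × 0.75000 = 0.746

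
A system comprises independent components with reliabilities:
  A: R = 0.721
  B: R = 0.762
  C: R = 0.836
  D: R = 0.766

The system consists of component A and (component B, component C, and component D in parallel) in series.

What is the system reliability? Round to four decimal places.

Parallel (B, C, and D): 1 − (1 − 0.762000)(1 − 0.836000)(1 − 0.766000) = 0.990867
Series (A and [0.990867]): 0.721000 × 0.990867 = 0.7144

0.7144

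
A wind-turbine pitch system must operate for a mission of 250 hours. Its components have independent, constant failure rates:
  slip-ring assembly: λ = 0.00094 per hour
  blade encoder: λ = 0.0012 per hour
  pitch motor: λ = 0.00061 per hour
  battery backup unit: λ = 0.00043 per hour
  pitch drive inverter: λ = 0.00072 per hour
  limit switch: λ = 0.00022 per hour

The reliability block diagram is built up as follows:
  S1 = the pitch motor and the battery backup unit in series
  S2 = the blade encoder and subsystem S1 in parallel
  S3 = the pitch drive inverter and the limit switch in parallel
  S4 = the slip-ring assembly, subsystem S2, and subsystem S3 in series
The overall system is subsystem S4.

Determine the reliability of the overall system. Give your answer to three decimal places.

R(slip-ring assembly) = exp(−0.00094 × 250) = 0.79057
R(blade encoder) = exp(−0.0012 × 250) = 0.74082
R(pitch motor) = exp(−0.00061 × 250) = 0.85856
R(battery backup unit) = exp(−0.00043 × 250) = 0.89808
R(pitch drive inverter) = exp(−0.00072 × 250) = 0.83527
R(limit switch) = exp(−0.00022 × 250) = 0.94649
Series (pitch motor and battery backup unit): 0.85856 × 0.89808 = 0.77106
Parallel (blade encoder and [0.77106]): 1 − (1 − 0.74082)(1 − 0.77106) = 0.94066
Parallel (pitch drive inverter and limit switch): 1 − (1 − 0.83527)(1 − 0.94649) = 0.99119
Series (slip-ring assembly, [0.94066], and [0.99119]): 0.79057 × 0.94066 × 0.99119 = 0.737

0.737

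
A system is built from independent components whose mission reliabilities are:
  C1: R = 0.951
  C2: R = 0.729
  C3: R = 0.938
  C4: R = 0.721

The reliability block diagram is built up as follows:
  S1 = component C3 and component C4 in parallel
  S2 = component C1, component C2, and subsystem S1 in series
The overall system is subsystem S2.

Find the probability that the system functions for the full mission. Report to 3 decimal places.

Parallel (C3 and C4): 1 − (1 − 0.93800)(1 − 0.72100) = 0.98270
Series (C1, C2, and [0.98270]): 0.95100 × 0.72900 × 0.98270 = 0.681

0.681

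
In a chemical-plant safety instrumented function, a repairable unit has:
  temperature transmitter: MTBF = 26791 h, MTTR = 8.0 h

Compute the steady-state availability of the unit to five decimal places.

A(temperature transmitter) = MTBF/(MTBF+MTTR) = 26791/(26791+8.0) = 0.99970

0.99970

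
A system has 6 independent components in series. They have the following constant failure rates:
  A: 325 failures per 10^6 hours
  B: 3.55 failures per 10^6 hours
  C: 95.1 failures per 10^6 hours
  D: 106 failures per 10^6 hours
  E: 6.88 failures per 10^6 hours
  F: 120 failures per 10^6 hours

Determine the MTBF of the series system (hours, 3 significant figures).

1520

Series of exponential components: λ_sys = Σ λ_i
λ_sys = 0.000325 + 0.00000355 + 0.0000951 + 0.000106 + 0.00000688 + 0.000120 = 6.5653e-04 /h
MTBF = 1 / λ_sys = 1520 h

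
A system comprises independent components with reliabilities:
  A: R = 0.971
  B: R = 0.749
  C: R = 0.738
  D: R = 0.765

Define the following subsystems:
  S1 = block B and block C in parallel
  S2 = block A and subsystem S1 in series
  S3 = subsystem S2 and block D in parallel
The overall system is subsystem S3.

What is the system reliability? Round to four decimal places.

0.9782

Parallel (B and C): 1 − (1 − 0.749000)(1 − 0.738000) = 0.934238
Series (A and [0.934238]): 0.971000 × 0.934238 = 0.907145
Parallel ([0.907145] and D): 1 − (1 − 0.907145)(1 − 0.765000) = 0.9782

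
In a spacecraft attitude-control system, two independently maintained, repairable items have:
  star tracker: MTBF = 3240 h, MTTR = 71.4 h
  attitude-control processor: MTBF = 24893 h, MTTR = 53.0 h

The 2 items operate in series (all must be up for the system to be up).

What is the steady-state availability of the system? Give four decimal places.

A(star tracker) = MTBF/(MTBF+MTTR) = 3240/(3240+71.4) = 0.978438
A(attitude-control processor) = MTBF/(MTBF+MTTR) = 24893/(24893+53.0) = 0.997875
Series availability: 0.978438 × 0.997875 = 0.9764

0.9764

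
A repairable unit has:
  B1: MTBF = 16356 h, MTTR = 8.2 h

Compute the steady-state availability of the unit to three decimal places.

0.999

A(B1) = MTBF/(MTBF+MTTR) = 16356/(16356+8.2) = 0.999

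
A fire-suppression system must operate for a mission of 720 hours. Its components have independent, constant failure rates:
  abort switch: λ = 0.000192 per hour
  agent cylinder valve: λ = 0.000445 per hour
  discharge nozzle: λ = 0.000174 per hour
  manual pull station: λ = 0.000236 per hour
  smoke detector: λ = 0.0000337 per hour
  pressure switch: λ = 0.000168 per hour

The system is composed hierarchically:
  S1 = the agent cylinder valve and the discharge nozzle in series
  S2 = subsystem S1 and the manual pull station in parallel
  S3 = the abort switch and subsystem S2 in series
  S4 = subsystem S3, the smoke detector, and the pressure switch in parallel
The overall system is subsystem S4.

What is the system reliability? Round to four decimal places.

0.9995

R(abort switch) = exp(−0.000192 × 720) = 0.870890
R(agent cylinder valve) = exp(−0.000445 × 720) = 0.725859
R(discharge nozzle) = exp(−0.000174 × 720) = 0.882250
R(manual pull station) = exp(−0.000236 × 720) = 0.843732
R(smoke detector) = exp(−0.0000337 × 720) = 0.976028
R(pressure switch) = exp(−0.000168 × 720) = 0.886069
Series (agent cylinder valve and discharge nozzle): 0.725859 × 0.882250 = 0.640389
Parallel ([0.640389] and manual pull station): 1 − (1 − 0.640389)(1 − 0.843732) = 0.943804
Series (abort switch and [0.943804]): 0.870890 × 0.943804 = 0.821949
Parallel ([0.821949], smoke detector, and pressure switch): 1 − (1 − 0.821949)(1 − 0.976028)(1 − 0.886069) = 0.9995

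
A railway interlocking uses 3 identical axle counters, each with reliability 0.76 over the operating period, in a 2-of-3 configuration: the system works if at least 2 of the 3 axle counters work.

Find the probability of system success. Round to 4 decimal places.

R = Σ_{i=2}^{3} C(3,i) p^i (1−p)^{3−i} with p = 0.76
C(3,2)·0.76^2·0.24^1 = 0.415872
C(3,3)·0.76^3·0.24^0 = 0.438976
Sum = 0.8548

0.8548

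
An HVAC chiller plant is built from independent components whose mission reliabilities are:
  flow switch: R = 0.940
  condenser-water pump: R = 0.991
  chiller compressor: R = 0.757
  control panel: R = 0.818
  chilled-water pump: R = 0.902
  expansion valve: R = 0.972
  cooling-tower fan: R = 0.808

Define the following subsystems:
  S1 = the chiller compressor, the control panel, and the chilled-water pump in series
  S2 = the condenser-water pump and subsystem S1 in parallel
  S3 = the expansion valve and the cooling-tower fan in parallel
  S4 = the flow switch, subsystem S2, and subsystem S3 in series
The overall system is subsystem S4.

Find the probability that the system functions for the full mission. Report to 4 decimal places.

Series (chiller compressor, control panel, and chilled-water pump): 0.757000 × 0.818000 × 0.902000 = 0.558542
Parallel (condenser-water pump and [0.558542]): 1 − (1 − 0.991000)(1 − 0.558542) = 0.996027
Parallel (expansion valve and cooling-tower fan): 1 − (1 − 0.972000)(1 − 0.808000) = 0.994624
Series (flow switch, [0.996027], and [0.994624]): 0.940000 × 0.996027 × 0.994624 = 0.9312

0.9312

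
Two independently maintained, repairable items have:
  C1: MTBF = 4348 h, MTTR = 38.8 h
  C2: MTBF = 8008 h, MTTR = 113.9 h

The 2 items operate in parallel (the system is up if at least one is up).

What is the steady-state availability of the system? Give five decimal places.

A(C1) = MTBF/(MTBF+MTTR) = 4348/(4348+38.8) = 0.991155
A(C2) = MTBF/(MTBF+MTTR) = 8008/(8008+113.9) = 0.985976
Parallel availability: 1 − (1 − 0.991155)(1 − 0.985976) = 0.99988

0.99988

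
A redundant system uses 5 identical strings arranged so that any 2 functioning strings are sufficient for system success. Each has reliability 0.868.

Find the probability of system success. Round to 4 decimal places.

R = Σ_{i=2}^{5} C(5,i) p^i (1−p)^{5−i} with p = 0.868
C(5,2)·0.868^2·0.132^3 = 0.017329
C(5,3)·0.868^3·0.132^2 = 0.113948
C(5,4)·0.868^4·0.132^1 = 0.374647
C(5,5)·0.868^5·0.132^0 = 0.492718
Sum = 0.9986

0.9986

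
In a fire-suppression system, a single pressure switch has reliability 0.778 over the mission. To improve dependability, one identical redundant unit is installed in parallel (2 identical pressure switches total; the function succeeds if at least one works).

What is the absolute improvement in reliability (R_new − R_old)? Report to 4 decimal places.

0.1727

R_before = 0.778
R_after = 1 − (1 − 0.778)^2 = 0.9507
ΔR = 0.9507 − 0.778 = 0.1727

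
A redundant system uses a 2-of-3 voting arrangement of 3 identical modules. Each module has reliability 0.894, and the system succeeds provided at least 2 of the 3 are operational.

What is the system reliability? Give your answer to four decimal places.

R = Σ_{i=2}^{3} C(3,i) p^i (1−p)^{3−i} with p = 0.894
C(3,2)·0.894^2·0.106^1 = 0.254157
C(3,3)·0.894^3·0.106^0 = 0.714517
Sum = 0.9687

0.9687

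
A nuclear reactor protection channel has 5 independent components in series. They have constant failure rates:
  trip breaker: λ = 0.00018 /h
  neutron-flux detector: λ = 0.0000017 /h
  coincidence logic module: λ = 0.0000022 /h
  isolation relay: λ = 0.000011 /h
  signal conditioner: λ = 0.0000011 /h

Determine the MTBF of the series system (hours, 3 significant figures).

5100

Series of exponential components: λ_sys = Σ λ_i
λ_sys = 0.00018 + 0.0000017 + 0.0000022 + 0.000011 + 0.0000011 = 1.9600e-04 /h
MTBF = 1 / λ_sys = 5100 h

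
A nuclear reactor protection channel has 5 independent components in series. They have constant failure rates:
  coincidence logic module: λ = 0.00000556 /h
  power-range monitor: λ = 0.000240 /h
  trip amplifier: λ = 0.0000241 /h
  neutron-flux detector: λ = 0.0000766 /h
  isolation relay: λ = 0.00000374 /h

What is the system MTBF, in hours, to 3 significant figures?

Series of exponential components: λ_sys = Σ λ_i
λ_sys = 0.00000556 + 0.000240 + 0.0000241 + 0.0000766 + 0.00000374 = 3.5000e-04 /h
MTBF = 1 / λ_sys = 2860 h

2860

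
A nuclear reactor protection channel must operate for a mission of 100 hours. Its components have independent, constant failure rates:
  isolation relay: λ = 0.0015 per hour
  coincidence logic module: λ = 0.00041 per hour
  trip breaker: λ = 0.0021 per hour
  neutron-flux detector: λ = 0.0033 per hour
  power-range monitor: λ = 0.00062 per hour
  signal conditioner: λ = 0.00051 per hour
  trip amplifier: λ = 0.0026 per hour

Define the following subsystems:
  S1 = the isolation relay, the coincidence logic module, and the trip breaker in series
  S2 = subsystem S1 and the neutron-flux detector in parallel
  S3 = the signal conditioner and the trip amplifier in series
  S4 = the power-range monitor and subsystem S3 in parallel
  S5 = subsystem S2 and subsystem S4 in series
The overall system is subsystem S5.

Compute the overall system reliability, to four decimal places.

0.8926

R(isolation relay) = exp(−0.0015 × 100) = 0.860708
R(coincidence logic module) = exp(−0.00041 × 100) = 0.959829
R(trip breaker) = exp(−0.0021 × 100) = 0.810584
R(neutron-flux detector) = exp(−0.0033 × 100) = 0.718924
R(power-range monitor) = exp(−0.00062 × 100) = 0.939883
R(signal conditioner) = exp(−0.00051 × 100) = 0.950279
R(trip amplifier) = exp(−0.0026 × 100) = 0.771052
Series (isolation relay, coincidence logic module, and trip breaker): 0.860708 × 0.959829 × 0.810584 = 0.669650
Parallel ([0.669650] and neutron-flux detector): 1 − (1 − 0.669650)(1 − 0.718924) = 0.907147
Series (signal conditioner and trip amplifier): 0.950279 × 0.771052 = 0.732715
Parallel (power-range monitor and [0.732715]): 1 − (1 − 0.939883)(1 − 0.732715) = 0.983932
Series ([0.907147] and [0.983932]): 0.907147 × 0.983932 = 0.8926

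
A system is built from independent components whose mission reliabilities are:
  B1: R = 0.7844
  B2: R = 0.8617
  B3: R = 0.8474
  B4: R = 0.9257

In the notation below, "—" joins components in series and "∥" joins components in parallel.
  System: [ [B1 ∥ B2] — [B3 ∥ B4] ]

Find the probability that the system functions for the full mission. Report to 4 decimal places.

0.9592

Parallel (B1 and B2): 1 − (1 − 0.784400)(1 − 0.861700) = 0.970183
Parallel (B3 and B4): 1 − (1 − 0.847400)(1 − 0.925700) = 0.988662
Series ([0.970183] and [0.988662]): 0.970183 × 0.988662 = 0.9592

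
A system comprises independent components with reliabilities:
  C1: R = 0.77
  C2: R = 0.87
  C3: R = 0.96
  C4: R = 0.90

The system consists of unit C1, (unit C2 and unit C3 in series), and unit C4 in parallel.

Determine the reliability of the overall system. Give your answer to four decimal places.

0.9962

Series (C2 and C3): 0.870000 × 0.960000 = 0.835200
Parallel (C1, [0.835200], and C4): 1 − (1 − 0.770000)(1 − 0.835200)(1 − 0.900000) = 0.9962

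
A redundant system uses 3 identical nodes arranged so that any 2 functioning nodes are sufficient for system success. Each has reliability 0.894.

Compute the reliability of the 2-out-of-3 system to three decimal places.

R = Σ_{i=2}^{3} C(3,i) p^i (1−p)^{3−i} with p = 0.894
C(3,2)·0.894^2·0.106^1 = 0.25416
C(3,3)·0.894^3·0.106^0 = 0.71452
Sum = 0.969

0.969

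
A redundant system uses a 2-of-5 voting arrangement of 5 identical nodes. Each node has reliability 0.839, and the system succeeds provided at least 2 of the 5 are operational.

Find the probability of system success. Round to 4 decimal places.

R = Σ_{i=2}^{5} C(5,i) p^i (1−p)^{5−i} with p = 0.839
C(5,2)·0.839^2·0.161^3 = 0.029377
C(5,3)·0.839^3·0.161^2 = 0.153087
C(5,4)·0.839^4·0.161^1 = 0.398881
C(5,5)·0.839^5·0.161^0 = 0.415729
Sum = 0.9971

0.9971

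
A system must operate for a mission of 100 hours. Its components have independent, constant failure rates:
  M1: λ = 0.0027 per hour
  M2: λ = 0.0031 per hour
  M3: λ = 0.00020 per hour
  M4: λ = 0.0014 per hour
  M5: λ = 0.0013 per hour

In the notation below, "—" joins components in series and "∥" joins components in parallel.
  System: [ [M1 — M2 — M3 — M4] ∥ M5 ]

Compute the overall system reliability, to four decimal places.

0.9363

R(M1) = exp(−0.0027 × 100) = 0.763379
R(M2) = exp(−0.0031 × 100) = 0.733447
R(M3) = exp(−0.00020 × 100) = 0.980199
R(M4) = exp(−0.0014 × 100) = 0.869358
R(M5) = exp(−0.0013 × 100) = 0.878095
Series (M1, M2, M3, and M4): 0.763379 × 0.733447 × 0.980199 × 0.869358 = 0.477114
Parallel ([0.477114] and M5): 1 − (1 − 0.477114)(1 − 0.878095) = 0.9363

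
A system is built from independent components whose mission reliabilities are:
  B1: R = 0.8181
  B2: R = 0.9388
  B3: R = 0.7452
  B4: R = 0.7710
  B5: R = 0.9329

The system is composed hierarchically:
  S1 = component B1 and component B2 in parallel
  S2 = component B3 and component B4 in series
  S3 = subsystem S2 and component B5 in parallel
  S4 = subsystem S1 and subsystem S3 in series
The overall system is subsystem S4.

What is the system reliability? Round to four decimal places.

0.9606

Parallel (B1 and B2): 1 − (1 − 0.818100)(1 − 0.938800) = 0.988868
Series (B3 and B4): 0.745200 × 0.771000 = 0.574549
Parallel ([0.574549] and B5): 1 − (1 − 0.574549)(1 − 0.932900) = 0.971452
Series ([0.988868] and [0.971452]): 0.988868 × 0.971452 = 0.9606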